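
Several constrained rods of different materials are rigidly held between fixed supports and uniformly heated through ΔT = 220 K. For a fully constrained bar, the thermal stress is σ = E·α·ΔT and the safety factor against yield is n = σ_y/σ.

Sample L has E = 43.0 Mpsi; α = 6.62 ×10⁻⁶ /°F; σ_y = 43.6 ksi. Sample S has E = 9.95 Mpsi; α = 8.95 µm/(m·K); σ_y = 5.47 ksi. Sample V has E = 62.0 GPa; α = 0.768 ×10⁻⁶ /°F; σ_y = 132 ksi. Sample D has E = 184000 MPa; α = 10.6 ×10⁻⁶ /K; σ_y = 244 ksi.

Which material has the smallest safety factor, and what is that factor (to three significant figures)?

In consistent units (E in GPa, α in ×10⁻⁶/K, σ_y in MPa):
  sample L: E = 296.5, α = 11.9, σ_y = 300.6 → σ = 777 MPa, n = 0.387
  sample S: E = 68.60, α = 8.95, σ_y = 37.71 → σ = 135 MPa, n = 0.279
  sample V: E = 62.00, α = 1.38, σ_y = 910.1 → σ = 18.9 MPa, n = 48.3
  sample D: E = 184.0, α = 10.6, σ_y = 1682 → σ = 429 MPa, n = 3.92
Smallest n: sample S with n = 0.279.

sample S, n = 0.279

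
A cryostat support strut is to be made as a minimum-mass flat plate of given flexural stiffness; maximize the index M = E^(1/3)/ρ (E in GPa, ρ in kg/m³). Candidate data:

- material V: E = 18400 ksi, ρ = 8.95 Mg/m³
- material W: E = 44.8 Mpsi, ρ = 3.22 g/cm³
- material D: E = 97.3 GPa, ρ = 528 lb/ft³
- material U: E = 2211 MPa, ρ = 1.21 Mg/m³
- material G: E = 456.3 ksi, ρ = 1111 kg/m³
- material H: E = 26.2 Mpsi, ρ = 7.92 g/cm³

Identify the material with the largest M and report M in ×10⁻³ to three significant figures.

material W, M = 2.10×10⁻³

Putting every candidate on a common basis:
  material V: E = 126.9 GPa, ρ = 8950 kg/m³
  material W: E = 308.9 GPa, ρ = 3220 kg/m³
  material D: E = 97.30 GPa, ρ = 8458 kg/m³
  material U: E = 2.211 GPa, ρ = 1210 kg/m³
  material G: E = 3.146 GPa, ρ = 1111 kg/m³
  material H: E = 180.6 GPa, ρ = 7920 kg/m³
  material W: M = 2.10×10⁻³
  material G: M = 1.32×10⁻³
  material U: M = 1.08×10⁻³
  material H: M = 0.714×10⁻³
  material V: M = 0.561×10⁻³
  material D: M = 0.544×10⁻³
Material W ranks first.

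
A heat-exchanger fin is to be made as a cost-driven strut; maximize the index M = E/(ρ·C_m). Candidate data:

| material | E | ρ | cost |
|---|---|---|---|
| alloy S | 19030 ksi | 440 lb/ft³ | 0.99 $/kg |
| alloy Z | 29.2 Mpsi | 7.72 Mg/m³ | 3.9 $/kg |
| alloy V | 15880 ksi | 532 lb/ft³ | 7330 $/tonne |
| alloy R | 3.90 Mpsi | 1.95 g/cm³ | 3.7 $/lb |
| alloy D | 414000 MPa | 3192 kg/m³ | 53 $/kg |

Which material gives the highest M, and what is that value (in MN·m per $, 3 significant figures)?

alloy S, M = 18.8 MN·m per $

After converting to SI:
  alloy S: E = 131.2 GPa, ρ = 7048 kg/m³, cost = 0.9900 $/kg
  alloy Z: E = 201.3 GPa, ρ = 7720 kg/m³, cost = 3.900 $/kg
  alloy V: E = 109.5 GPa, ρ = 8522 kg/m³, cost = 7.330 $/kg
  alloy R: E = 26.89 GPa, ρ = 1950 kg/m³, cost = 8.157 $/kg
  alloy D: E = 414.0 GPa, ρ = 3192 kg/m³, cost = 53.00 $/kg
  alloy S: M = 18.8 MN·m per $
  alloy Z: M = 6.69 MN·m per $
  alloy D: M = 2.45 MN·m per $
  alloy V: M = 1.75 MN·m per $
  alloy R: M = 1.69 MN·m per $
The maximum is for alloy S.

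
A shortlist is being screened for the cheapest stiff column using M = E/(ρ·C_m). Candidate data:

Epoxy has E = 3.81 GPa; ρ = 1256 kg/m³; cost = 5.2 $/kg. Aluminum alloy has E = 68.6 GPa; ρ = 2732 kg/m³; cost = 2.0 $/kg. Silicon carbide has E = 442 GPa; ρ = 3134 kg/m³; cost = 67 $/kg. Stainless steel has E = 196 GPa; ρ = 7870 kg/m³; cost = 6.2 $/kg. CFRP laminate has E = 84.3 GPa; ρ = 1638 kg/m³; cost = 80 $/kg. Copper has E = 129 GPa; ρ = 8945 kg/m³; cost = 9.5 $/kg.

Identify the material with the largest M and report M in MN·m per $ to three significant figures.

Per-candidate index values:
  aluminum alloy: M = 12.6 MN·m per $
  stainless steel: M = 4.02 MN·m per $
  silicon carbide: M = 2.10 MN·m per $
  copper: M = 1.52 MN·m per $
  CFRP laminate: M = 0.643 MN·m per $
  epoxy: M = 0.583 MN·m per $
Aluminum alloy ranks first.

aluminum alloy, M = 12.6 MN·m per $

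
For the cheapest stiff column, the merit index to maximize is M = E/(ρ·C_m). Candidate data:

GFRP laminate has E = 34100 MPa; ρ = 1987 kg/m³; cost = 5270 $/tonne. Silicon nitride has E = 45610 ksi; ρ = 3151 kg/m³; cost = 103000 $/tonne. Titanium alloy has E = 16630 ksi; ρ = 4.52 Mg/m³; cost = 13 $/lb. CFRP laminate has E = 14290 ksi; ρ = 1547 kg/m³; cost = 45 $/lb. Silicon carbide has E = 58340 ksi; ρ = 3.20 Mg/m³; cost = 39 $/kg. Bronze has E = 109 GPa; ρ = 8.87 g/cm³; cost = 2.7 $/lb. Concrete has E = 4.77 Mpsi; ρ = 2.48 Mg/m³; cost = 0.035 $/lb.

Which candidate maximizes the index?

concrete

After converting to SI:
  GFRP laminate: E = 34.10 GPa, ρ = 1987 kg/m³, cost = 5.270 $/kg
  silicon nitride: E = 314.5 GPa, ρ = 3151 kg/m³, cost = 103.0 $/kg
  titanium alloy: E = 114.7 GPa, ρ = 4520 kg/m³, cost = 28.66 $/kg
  CFRP laminate: E = 98.53 GPa, ρ = 1547 kg/m³, cost = 99.21 $/kg
  silicon carbide: E = 402.2 GPa, ρ = 3200 kg/m³, cost = 39.00 $/kg
  bronze: E = 109.0 GPa, ρ = 8870 kg/m³, cost = 5.952 $/kg
  concrete: E = 32.89 GPa, ρ = 2480 kg/m³, cost = 0.07716 $/kg
  concrete: M = 172 MN·m per $
  GFRP laminate: M = 3.26 MN·m per $
  silicon carbide: M = 3.22 MN·m per $
  bronze: M = 2.06 MN·m per $
  silicon nitride: M = 0.969 MN·m per $
  titanium alloy: M = 0.885 MN·m per $
  CFRP laminate: M = 0.642 MN·m per $
Concrete has the largest M.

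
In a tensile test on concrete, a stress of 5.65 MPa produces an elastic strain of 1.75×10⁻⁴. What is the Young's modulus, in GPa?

E = σ/ε = 5.65 MPa / 1.75×10⁻⁴ = 32290 MPa = 32.3 GPa.

32.3 GPa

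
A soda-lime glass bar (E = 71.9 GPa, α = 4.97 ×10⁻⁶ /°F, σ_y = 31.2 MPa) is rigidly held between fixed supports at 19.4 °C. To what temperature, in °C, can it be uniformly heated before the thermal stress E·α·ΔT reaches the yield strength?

α = 4.97×10⁻⁶/°F × 9/5 = 8.95×10⁻⁶/K.
E·α·ΔT = 31.20 MPa ⇒ ΔT = 31.20 / (71.90×10³ × 8.95×10⁻⁶) = 48.51 K.
T = 19.4 + 48.51 = 67.91 °C.

67.9 °C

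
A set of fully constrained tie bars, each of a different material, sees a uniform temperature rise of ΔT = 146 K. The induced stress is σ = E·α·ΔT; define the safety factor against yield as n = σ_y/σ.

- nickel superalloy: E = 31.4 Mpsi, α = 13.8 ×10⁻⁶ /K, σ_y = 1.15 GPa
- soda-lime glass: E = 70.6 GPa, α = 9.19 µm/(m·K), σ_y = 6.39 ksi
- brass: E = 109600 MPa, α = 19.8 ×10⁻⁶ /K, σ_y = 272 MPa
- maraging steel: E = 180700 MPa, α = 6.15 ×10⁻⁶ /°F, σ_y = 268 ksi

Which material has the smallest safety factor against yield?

Per material, after unit conversion:
  nickel superalloy: E = 216.5, α = 13.8, σ_y = 1150 → σ = 436 MPa, n = 2.64
  soda-lime glass: E = 70.60, α = 9.19, σ_y = 44.06 → σ = 94.7 MPa, n = 0.465
  brass: E = 109.6, α = 19.8, σ_y = 272.0 → σ = 317 MPa, n = 0.859
  maraging steel: E = 180.7, α = 11.1, σ_y = 1848 → σ = 292 MPa, n = 6.33
Smallest n: soda-lime glass with n = 0.465.

soda-lime glass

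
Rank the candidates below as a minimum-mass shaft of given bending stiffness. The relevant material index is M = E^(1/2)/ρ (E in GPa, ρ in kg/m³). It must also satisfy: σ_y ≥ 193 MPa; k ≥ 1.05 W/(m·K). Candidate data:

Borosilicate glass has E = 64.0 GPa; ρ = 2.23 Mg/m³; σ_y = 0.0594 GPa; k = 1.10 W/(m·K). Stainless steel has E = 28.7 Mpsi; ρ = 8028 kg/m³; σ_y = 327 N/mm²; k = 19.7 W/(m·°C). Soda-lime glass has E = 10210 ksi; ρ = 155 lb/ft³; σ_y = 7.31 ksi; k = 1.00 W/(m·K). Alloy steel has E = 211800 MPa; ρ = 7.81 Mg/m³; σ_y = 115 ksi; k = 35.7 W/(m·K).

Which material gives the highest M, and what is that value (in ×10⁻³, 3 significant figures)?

alloy steel, M = 1.86×10⁻³

Screen on constraints: σ_y ≥ 193 MPa; k ≥ 1.05 W/(m·K). Survivors: stainless steel, alloy steel.
After converting to SI:
  stainless steel: E = 197.9 GPa, ρ = 8028 kg/m³
  alloy steel: E = 211.8 GPa, ρ = 7810 kg/m³
  alloy steel: M = 1.86×10⁻³
  stainless steel: M = 1.75×10⁻³
The maximum is for alloy steel.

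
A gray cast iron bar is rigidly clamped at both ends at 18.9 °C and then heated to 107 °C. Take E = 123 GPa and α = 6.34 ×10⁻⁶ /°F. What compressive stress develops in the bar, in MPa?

124 MPa

α = 6.34×10⁻⁶/°F × 9/5 = 11.4×10⁻⁶/K.
ΔT = 88.10 K. Constrained thermal stress σ = E·α·ΔT = 123.0×10³ MPa × 11.4×10⁻⁶ × 88.10 = 124 MPa (compressive).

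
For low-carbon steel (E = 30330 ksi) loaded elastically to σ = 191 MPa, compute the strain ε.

E = 30330 ksi = 209.1 GPa = 209100 MPa.
ε = σ/E = 191 / 209100 = 9.13×10⁻⁴.

9.13×10⁻⁴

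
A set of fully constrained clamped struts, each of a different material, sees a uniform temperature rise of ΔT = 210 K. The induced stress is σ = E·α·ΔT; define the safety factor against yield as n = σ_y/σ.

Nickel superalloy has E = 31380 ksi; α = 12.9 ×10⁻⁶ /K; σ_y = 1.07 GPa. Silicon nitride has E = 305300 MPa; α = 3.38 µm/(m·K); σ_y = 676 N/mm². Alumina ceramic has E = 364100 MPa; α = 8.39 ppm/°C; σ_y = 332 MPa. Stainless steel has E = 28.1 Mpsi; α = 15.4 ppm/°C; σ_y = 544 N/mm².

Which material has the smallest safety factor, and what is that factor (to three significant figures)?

Per material, after unit conversion:
  nickel superalloy: E = 216.4, α = 12.9, σ_y = 1070 → σ = 586 MPa, n = 1.83
  silicon nitride: E = 305.3, α = 3.38, σ_y = 676.0 → σ = 217 MPa, n = 3.12
  alumina ceramic: E = 364.1, α = 8.39, σ_y = 332.0 → σ = 642 MPa, n = 0.518
  stainless steel: E = 193.7, α = 15.4, σ_y = 544.0 → σ = 627 MPa, n = 0.868
Alumina ceramic has the lowest safety factor, n = 0.518.

alumina ceramic, n = 0.518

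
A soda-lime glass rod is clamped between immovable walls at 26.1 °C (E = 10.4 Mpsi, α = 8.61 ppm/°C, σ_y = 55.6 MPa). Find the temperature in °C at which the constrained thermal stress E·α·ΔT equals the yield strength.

E = 10.4 Mpsi = 71.71 GPa.
E·α·ΔT = 55.60 MPa ⇒ ΔT = 55.60 / (71.71×10³ × 8.61×10⁻⁶) = 90.06 K.
T = 26.1 + 90.06 = 116.2 °C.

116 °C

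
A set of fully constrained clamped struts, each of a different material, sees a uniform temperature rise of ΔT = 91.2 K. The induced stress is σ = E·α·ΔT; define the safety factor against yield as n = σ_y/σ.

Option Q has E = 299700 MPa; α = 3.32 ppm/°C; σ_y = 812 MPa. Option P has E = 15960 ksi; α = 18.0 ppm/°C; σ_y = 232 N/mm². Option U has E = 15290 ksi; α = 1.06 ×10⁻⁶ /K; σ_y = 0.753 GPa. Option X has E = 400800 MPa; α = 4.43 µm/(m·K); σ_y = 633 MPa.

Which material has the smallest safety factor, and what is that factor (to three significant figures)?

option P, n = 1.28

In consistent units (E in GPa, α in ×10⁻⁶/K, σ_y in MPa):
  option Q: E = 299.7, α = 3.32, σ_y = 812.0 → σ = 90.7 MPa, n = 8.95
  option P: E = 110.0, α = 18.0, σ_y = 232.0 → σ = 181 MPa, n = 1.28
  option U: E = 105.4, α = 1.06, σ_y = 753.0 → σ = 10.2 MPa, n = 73.9
  option X: E = 400.8, α = 4.43, σ_y = 633.0 → σ = 162 MPa, n = 3.91
The minimum is option P at n = 1.28.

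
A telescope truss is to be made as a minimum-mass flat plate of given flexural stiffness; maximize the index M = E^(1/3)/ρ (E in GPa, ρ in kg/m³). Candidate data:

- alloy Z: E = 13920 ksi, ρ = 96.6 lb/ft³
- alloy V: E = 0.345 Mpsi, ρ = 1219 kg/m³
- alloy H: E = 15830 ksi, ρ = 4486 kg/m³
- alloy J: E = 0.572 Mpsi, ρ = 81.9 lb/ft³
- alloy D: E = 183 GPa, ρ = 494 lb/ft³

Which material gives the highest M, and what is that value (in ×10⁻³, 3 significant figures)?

alloy Z, M = 2.96×10⁻³

Putting every candidate on a common basis:
  alloy Z: E = 95.98 GPa, ρ = 1547 kg/m³
  alloy V: E = 2.379 GPa, ρ = 1219 kg/m³
  alloy H: E = 109.1 GPa, ρ = 4486 kg/m³
  alloy J: E = 3.944 GPa, ρ = 1312 kg/m³
  alloy D: E = 183.0 GPa, ρ = 7913 kg/m³
  alloy Z: M = 2.96×10⁻³
  alloy J: M = 1.20×10⁻³
  alloy V: M = 1.10×10⁻³
  alloy H: M = 1.07×10⁻³
  alloy D: M = 0.717×10⁻³
Alloy Z has the largest M.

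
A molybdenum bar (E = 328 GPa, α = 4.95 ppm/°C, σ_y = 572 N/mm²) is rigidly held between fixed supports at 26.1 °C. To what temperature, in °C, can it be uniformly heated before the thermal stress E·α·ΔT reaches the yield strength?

σ_y = 572 N/mm² = 572.0 MPa.
E·α·ΔT = 572.0 MPa ⇒ ΔT = 572.0 / (328.0×10³ × 4.95×10⁻⁶) = 352.3 K.
T = 26.1 + 352.3 = 378.4 °C.

378 °C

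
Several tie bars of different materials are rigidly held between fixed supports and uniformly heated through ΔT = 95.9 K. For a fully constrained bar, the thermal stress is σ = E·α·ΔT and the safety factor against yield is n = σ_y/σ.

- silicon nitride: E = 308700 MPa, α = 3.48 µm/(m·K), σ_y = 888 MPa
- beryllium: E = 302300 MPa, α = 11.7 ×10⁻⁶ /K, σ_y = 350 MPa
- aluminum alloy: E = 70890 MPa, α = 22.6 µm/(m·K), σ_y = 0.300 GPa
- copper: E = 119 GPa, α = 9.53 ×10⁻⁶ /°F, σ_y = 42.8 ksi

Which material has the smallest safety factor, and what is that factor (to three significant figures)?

Per material, after unit conversion:
  silicon nitride: E = 308.7, α = 3.48, σ_y = 888.0 → σ = 103 MPa, n = 8.62
  beryllium: E = 302.3, α = 11.7, σ_y = 350.0 → σ = 339 MPa, n = 1.03
  aluminum alloy: E = 70.89, α = 22.6, σ_y = 300.0 → σ = 154 MPa, n = 1.95
  copper: E = 119.0, α = 17.2, σ_y = 295.1 → σ = 196 MPa, n = 1.51
The minimum is beryllium at n = 1.03.

beryllium, n = 1.03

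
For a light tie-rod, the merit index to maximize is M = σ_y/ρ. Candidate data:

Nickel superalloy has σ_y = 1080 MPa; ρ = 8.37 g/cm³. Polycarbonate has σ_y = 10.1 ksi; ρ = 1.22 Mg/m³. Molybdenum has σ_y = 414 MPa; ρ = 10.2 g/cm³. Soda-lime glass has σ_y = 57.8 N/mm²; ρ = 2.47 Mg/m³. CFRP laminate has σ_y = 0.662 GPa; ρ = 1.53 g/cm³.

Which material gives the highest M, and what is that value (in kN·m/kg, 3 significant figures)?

Putting every candidate on a common basis:
  nickel superalloy: σ_y = 1080 MPa, ρ = 8370 kg/m³
  polycarbonate: σ_y = 69.64 MPa, ρ = 1220 kg/m³
  molybdenum: σ_y = 414.0 MPa, ρ = 10200 kg/m³
  soda-lime glass: σ_y = 57.80 MPa, ρ = 2470 kg/m³
  CFRP laminate: σ_y = 662.0 MPa, ρ = 1530 kg/m³
  CFRP laminate: M = 433 kN·m/kg
  nickel superalloy: M = 129 kN·m/kg
  polycarbonate: M = 57.1 kN·m/kg
  molybdenum: M = 40.6 kN·m/kg
  soda-lime glass: M = 23.4 kN·m/kg
Highest index: CFRP laminate.

CFRP laminate, M = 433 kN·m/kg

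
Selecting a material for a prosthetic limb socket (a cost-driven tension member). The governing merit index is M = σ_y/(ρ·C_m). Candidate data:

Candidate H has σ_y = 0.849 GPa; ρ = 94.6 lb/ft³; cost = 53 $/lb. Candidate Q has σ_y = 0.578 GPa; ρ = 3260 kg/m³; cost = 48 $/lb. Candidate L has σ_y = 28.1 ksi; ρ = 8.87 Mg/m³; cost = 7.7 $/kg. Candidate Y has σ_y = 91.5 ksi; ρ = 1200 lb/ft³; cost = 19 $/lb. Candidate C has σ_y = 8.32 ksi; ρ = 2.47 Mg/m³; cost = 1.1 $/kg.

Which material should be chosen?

candidate C

Normalizing units and computing the index:
  candidate H: σ_y = 849.0 MPa, ρ = 1515 kg/m³, cost = 116.8 $/kg
  candidate Q: σ_y = 578.0 MPa, ρ = 3260 kg/m³, cost = 105.8 $/kg
  candidate L: σ_y = 193.7 MPa, ρ = 8870 kg/m³, cost = 7.700 $/kg
  candidate Y: σ_y = 630.9 MPa, ρ = 19220 kg/m³, cost = 41.89 $/kg
  candidate C: σ_y = 57.36 MPa, ρ = 2470 kg/m³, cost = 1.100 $/kg
  candidate C: M = 21.1 kN·m per $
  candidate H: M = 4.80 kN·m per $
  candidate L: M = 2.84 kN·m per $
  candidate Q: M = 1.68 kN·m per $
  candidate Y: M = 0.784 kN·m per $
Candidate C has the largest M.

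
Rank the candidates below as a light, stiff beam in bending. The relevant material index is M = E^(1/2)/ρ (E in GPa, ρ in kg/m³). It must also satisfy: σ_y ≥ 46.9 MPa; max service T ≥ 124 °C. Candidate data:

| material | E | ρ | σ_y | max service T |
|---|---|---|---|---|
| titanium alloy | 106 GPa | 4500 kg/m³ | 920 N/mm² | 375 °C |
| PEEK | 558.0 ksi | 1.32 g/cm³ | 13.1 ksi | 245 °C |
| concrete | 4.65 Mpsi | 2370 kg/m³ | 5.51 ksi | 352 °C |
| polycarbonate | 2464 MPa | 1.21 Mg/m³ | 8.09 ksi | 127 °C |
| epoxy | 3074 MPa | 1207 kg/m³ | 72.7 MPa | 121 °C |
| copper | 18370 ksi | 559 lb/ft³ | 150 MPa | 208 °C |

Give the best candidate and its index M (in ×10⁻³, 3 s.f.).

titanium alloy, M = 2.29×10⁻³

Screen on constraints: σ_y ≥ 46.9 MPa; max service T ≥ 124 °C. Survivors: titanium alloy, PEEK, polycarbonate, copper.
In SI units:
  titanium alloy: E = 106.0 GPa, ρ = 4500 kg/m³
  PEEK: E = 3.847 GPa, ρ = 1320 kg/m³
  polycarbonate: E = 2.464 GPa, ρ = 1210 kg/m³
  copper: E = 126.7 GPa, ρ = 8954 kg/m³
  titanium alloy: M = 2.29×10⁻³
  PEEK: M = 1.49×10⁻³
  polycarbonate: M = 1.30×10⁻³
  copper: M = 1.26×10⁻³
Titanium alloy has the largest M.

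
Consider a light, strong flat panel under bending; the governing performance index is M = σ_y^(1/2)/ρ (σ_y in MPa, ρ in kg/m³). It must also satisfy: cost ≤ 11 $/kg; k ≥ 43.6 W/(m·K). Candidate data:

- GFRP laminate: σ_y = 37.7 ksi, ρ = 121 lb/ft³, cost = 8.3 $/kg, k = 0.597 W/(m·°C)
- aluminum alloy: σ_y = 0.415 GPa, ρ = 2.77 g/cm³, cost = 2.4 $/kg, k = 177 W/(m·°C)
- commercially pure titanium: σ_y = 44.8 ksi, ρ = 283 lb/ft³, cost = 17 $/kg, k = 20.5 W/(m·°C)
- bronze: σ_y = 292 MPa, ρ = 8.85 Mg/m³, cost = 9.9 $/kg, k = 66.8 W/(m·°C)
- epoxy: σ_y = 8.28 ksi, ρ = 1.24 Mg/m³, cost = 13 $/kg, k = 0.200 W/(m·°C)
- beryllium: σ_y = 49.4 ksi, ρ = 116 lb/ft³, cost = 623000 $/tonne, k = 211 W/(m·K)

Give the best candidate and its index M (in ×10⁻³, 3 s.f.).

aluminum alloy, M = 7.35×10⁻³

Screen on constraints: cost ≤ 11 $/kg; k ≥ 43.6 W/(m·K). Survivors: aluminum alloy, bronze.
Convert each candidate to consistent units, then evaluate M:
  aluminum alloy: σ_y = 415.0 MPa, ρ = 2770 kg/m³
  bronze: σ_y = 292.0 MPa, ρ = 8850 kg/m³
  aluminum alloy: M = 7.35×10⁻³
  bronze: M = 1.93×10⁻³
The maximum is for aluminum alloy.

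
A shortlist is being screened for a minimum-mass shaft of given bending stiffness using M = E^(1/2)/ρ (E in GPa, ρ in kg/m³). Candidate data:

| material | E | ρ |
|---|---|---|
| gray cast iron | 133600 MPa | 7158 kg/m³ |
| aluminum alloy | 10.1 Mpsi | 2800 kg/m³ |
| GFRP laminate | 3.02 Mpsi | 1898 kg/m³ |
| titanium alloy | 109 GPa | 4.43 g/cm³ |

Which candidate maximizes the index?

aluminum alloy

Normalizing units and computing the index:
  gray cast iron: E = 133.6 GPa, ρ = 7158 kg/m³
  aluminum alloy: E = 69.64 GPa, ρ = 2800 kg/m³
  GFRP laminate: E = 20.82 GPa, ρ = 1898 kg/m³
  titanium alloy: E = 109.0 GPa, ρ = 4430 kg/m³
  aluminum alloy: M = 2.98×10⁻³
  GFRP laminate: M = 2.40×10⁻³
  titanium alloy: M = 2.36×10⁻³
  gray cast iron: M = 1.61×10⁻³
Aluminum alloy has the largest M.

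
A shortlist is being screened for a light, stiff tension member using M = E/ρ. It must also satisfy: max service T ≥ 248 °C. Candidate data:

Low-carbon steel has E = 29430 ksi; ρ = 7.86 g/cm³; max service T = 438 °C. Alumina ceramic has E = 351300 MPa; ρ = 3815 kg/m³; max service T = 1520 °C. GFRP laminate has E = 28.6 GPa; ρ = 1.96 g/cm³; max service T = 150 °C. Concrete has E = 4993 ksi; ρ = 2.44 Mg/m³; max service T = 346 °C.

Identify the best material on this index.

alumina ceramic

Screen on constraints: max service T ≥ 248 °C. Survivors: low-carbon steel, alumina ceramic, concrete.
Normalizing units and computing the index:
  low-carbon steel: E = 202.9 GPa, ρ = 7860 kg/m³
  alumina ceramic: E = 351.3 GPa, ρ = 3815 kg/m³
  concrete: E = 34.43 GPa, ρ = 2440 kg/m³
  alumina ceramic: M = 92.1 MN·m/kg
  low-carbon steel: M = 25.8 MN·m/kg
  concrete: M = 14.1 MN·m/kg
The maximum is for alumina ceramic.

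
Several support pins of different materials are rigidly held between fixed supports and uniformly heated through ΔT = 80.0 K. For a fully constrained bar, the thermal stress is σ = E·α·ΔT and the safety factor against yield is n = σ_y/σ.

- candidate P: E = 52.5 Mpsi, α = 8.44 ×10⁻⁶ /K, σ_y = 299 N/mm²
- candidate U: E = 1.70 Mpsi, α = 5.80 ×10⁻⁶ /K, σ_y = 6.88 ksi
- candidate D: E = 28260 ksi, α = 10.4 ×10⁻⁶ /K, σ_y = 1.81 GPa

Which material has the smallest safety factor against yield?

Per material, after unit conversion:
  candidate P: E = 362.0, α = 8.44, σ_y = 299.0 → σ = 244 MPa, n = 1.22
  candidate U: E = 11.72, α = 5.80, σ_y = 47.44 → σ = 5.44 MPa, n = 8.72
  candidate D: E = 194.8, α = 10.4, σ_y = 1810 → σ = 162 MPa, n = 11.2
The minimum is candidate P at n = 1.22.

candidate P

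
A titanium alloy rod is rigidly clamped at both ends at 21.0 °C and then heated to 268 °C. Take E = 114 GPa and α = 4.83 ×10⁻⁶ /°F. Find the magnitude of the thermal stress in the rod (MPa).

α = 4.83×10⁻⁶/°F × 9/5 = 8.69×10⁻⁶/K.
ΔT = 247.0 K. Constrained thermal stress σ = E·α·ΔT = 114.0×10³ MPa × 8.69×10⁻⁶ × 247.0 = 245 MPa (compressive).

245 MPa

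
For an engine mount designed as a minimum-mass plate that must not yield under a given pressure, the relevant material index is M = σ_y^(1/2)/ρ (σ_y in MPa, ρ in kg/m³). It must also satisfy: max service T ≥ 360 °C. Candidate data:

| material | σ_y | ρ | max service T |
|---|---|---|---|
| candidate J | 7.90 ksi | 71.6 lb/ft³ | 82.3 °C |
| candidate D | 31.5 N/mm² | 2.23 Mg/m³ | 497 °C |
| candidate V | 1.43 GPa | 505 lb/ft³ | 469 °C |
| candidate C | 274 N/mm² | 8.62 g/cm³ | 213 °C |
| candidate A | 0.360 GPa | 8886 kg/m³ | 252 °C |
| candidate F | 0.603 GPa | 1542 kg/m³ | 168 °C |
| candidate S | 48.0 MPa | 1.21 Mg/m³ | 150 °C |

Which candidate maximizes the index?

Screen on constraints: max service T ≥ 360 °C. Survivors: candidate D, candidate V.
After converting to SI:
  candidate D: σ_y = 31.50 MPa, ρ = 2230 kg/m³
  candidate V: σ_y = 1430 MPa, ρ = 8089 kg/m³
  candidate V: M = 4.67×10⁻³
  candidate D: M = 2.52×10⁻³
Candidate V ranks first.

candidate V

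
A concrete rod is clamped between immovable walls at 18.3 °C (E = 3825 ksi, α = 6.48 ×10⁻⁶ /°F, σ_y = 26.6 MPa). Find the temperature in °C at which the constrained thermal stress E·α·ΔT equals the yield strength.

105 °C

E = 3825 ksi = 26.37 GPa.
α = 6.48×10⁻⁶/°F × 9/5 = 11.7×10⁻⁶/K.
E·α·ΔT = 26.60 MPa ⇒ ΔT = 26.60 / (26.37×10³ × 11.7×10⁻⁶) = 86.47 K.
T = 18.3 + 86.47 = 104.8 °C.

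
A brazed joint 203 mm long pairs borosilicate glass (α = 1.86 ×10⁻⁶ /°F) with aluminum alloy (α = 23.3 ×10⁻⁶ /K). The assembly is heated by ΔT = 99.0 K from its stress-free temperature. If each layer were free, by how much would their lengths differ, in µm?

401 µm

borosilicate glass: α = 1.86×10⁻⁶/°F × 9/5 = 3.35×10⁻⁶/K.
Δα = |3.35 − 23.3|×10⁻⁶/K = 20.0×10⁻⁶/K.
ΔL_mismatch = Δα·L·ΔT = 20.0×10⁻⁶ × 203.0 mm × 99.0 K = 401 µm.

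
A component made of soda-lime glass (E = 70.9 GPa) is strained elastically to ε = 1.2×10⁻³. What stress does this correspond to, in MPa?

85.1 MPa

σ = E·ε = 70900 MPa × 1.2×10⁻³ = 85.1 MPa.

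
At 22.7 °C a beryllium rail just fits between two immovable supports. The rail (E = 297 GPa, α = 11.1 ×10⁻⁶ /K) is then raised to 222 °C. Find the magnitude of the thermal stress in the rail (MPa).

ΔT = 199.3 K. Constrained thermal stress σ = E·α·ΔT = 297.0×10³ MPa × 11.1×10⁻⁶ × 199.3 = 657 MPa (compressive).

657 MPa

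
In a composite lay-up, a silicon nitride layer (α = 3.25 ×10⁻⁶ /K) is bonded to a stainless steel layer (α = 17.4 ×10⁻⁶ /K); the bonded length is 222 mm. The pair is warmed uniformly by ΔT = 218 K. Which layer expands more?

α(silicon nitride) = 3.25×10⁻⁶/K vs α(stainless steel) = 17.4×10⁻⁶/K.
Higher α expands more for the same ΔT: stainless steel.

stainless steel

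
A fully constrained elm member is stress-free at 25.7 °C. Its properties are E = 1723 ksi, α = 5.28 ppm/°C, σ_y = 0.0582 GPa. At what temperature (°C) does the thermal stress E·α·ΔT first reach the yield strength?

954 °C

E = 1723 ksi = 11.88 GPa.
σ_y = 0.0582 GPa = 58.20 MPa.
E·α·ΔT = 58.20 MPa ⇒ ΔT = 58.20 / (11.88×10³ × 5.28×10⁻⁶) = 927.9 K.
T = 25.7 + 927.9 = 953.6 °C.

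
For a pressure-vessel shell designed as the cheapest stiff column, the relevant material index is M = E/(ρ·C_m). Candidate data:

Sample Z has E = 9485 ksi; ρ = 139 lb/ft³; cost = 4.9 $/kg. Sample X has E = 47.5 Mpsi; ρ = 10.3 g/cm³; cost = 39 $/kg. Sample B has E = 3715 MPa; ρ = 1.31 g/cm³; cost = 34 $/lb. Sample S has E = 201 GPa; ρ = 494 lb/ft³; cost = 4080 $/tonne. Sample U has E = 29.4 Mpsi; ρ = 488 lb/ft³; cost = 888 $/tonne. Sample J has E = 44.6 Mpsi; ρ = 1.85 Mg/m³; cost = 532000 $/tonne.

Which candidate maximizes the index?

sample U

After converting to SI:
  sample Z: E = 65.40 GPa, ρ = 2227 kg/m³, cost = 4.900 $/kg
  sample X: E = 327.5 GPa, ρ = 10300 kg/m³, cost = 39.00 $/kg
  sample B: E = 3.715 GPa, ρ = 1310 kg/m³, cost = 74.96 $/kg
  sample S: E = 201.0 GPa, ρ = 7913 kg/m³, cost = 4.080 $/kg
  sample U: E = 202.7 GPa, ρ = 7817 kg/m³, cost = 0.8880 $/kg
  sample J: E = 307.5 GPa, ρ = 1850 kg/m³, cost = 532.0 $/kg
  sample U: M = 29.2 MN·m per $
  sample S: M = 6.23 MN·m per $
  sample Z: M = 5.99 MN·m per $
  sample X: M = 0.815 MN·m per $
  sample J: M = 0.312 MN·m per $
  sample B: M = 0.0378 MN·m per $
The maximum is for sample U.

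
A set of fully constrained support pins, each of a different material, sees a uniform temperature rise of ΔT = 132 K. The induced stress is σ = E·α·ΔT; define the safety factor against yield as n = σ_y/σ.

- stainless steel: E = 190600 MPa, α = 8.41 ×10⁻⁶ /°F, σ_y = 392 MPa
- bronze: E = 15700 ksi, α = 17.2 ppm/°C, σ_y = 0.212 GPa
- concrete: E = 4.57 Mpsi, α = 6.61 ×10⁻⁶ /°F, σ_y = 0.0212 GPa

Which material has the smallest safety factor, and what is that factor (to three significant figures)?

concrete, n = 0.428

Per material, after unit conversion:
  stainless steel: E = 190.6, α = 15.1, σ_y = 392.0 → σ = 381 MPa, n = 1.03
  bronze: E = 108.2, α = 17.2, σ_y = 212.0 → σ = 246 MPa, n = 0.863
  concrete: E = 31.51, α = 11.9, σ_y = 21.20 → σ = 49.5 MPa, n = 0.428
Smallest n: concrete with n = 0.428.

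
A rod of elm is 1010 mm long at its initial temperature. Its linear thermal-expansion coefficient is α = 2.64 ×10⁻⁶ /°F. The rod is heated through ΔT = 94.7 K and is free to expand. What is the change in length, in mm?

Convert α: 2.64×10⁻⁶/°F × (9/5) = 4.75×10⁻⁶/K.
ΔL = α·L₀·ΔT = 4.75×10⁻⁶ × 1010 mm × 94.70 K = 0.455 mm.

0.455 mm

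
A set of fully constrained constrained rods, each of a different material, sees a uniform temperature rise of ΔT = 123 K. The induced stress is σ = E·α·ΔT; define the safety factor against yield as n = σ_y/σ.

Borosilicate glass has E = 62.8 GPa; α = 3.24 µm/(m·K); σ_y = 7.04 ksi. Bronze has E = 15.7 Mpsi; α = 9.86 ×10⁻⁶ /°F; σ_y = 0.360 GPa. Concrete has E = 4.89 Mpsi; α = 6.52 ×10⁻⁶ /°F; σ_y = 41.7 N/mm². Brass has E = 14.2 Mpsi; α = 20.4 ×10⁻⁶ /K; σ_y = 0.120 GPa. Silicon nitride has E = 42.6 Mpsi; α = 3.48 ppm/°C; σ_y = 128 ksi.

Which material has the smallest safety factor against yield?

brass

Per material, after unit conversion:
  borosilicate glass: E = 62.80, α = 3.24, σ_y = 48.54 → σ = 25.0 MPa, n = 1.94
  bronze: E = 108.2, α = 17.7, σ_y = 360.0 → σ = 236 MPa, n = 1.52
  concrete: E = 33.72, α = 11.7, σ_y = 41.70 → σ = 48.7 MPa, n = 0.857
  brass: E = 97.91, α = 20.4, σ_y = 120.0 → σ = 246 MPa, n = 0.488
  silicon nitride: E = 293.7, α = 3.48, σ_y = 882.5 → σ = 126 MPa, n = 7.02
Brass has the lowest safety factor, n = 0.488.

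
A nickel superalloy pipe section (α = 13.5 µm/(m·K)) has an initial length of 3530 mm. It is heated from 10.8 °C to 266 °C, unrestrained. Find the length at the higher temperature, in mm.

ΔT = 266 − 10.8 = 255.2 K.
ΔL = α·L₀·ΔT = 13.5×10⁻⁶ × 3530 mm × 255.2 K = 12.2 mm.
L = L₀ + ΔL = 3530 + 12.2 = 3542.2 mm.

3542.2 mm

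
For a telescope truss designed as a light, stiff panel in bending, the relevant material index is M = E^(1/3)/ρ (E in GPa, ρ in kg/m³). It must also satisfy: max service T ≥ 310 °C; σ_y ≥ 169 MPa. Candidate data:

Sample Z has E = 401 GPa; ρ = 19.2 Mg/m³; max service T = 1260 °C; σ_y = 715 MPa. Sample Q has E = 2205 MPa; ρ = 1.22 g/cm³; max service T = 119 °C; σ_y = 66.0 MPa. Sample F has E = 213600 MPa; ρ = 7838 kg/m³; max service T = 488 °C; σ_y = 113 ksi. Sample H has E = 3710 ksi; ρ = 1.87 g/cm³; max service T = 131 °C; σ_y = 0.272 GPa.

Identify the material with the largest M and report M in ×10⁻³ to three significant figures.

sample F, M = 0.763×10⁻³

Screen on constraints: max service T ≥ 310 °C; σ_y ≥ 169 MPa. Survivors: sample Z, sample F.
After converting to SI:
  sample Z: E = 401.0 GPa, ρ = 19200 kg/m³
  sample F: E = 213.6 GPa, ρ = 7838 kg/m³
  sample F: M = 0.763×10⁻³
  sample Z: M = 0.384×10⁻³
The maximum is for sample F.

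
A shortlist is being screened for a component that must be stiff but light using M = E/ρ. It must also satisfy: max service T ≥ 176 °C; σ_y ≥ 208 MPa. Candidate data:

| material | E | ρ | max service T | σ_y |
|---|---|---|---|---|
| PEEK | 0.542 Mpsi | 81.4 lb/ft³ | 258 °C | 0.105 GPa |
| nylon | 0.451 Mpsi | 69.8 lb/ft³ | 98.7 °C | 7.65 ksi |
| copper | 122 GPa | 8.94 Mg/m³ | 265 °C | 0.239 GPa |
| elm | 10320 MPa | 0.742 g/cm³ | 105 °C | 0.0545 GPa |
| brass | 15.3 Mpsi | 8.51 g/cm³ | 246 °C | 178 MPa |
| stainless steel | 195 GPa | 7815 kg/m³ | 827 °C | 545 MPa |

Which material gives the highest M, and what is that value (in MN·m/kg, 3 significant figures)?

stainless steel, M = 25.0 MN·m/kg

Screen on constraints: max service T ≥ 176 °C; σ_y ≥ 208 MPa. Survivors: copper, stainless steel.
Normalizing units and computing the index:
  copper: E = 122.0 GPa, ρ = 8940 kg/m³
  stainless steel: E = 195.0 GPa, ρ = 7815 kg/m³
  stainless steel: M = 25.0 MN·m/kg
  copper: M = 13.6 MN·m/kg
The maximum is for stainless steel.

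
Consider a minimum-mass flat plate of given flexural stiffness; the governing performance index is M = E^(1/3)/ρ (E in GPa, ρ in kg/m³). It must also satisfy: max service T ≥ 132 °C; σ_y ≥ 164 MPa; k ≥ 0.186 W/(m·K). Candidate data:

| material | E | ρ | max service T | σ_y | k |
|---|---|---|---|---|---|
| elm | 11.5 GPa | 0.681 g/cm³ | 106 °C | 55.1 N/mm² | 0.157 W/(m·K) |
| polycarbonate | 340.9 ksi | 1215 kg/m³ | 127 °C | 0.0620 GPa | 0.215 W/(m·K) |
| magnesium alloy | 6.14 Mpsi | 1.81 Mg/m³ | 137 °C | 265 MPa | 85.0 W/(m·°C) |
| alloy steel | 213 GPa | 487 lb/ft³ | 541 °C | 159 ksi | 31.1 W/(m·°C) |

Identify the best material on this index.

magnesium alloy

Screen on constraints: max service T ≥ 132 °C; σ_y ≥ 164 MPa; k ≥ 0.186 W/(m·K). Survivors: magnesium alloy, alloy steel.
Normalizing units and computing the index:
  magnesium alloy: E = 42.33 GPa, ρ = 1810 kg/m³
  alloy steel: E = 213.0 GPa, ρ = 7801 kg/m³
  magnesium alloy: M = 1.93×10⁻³
  alloy steel: M = 0.766×10⁻³
Magnesium alloy ranks first.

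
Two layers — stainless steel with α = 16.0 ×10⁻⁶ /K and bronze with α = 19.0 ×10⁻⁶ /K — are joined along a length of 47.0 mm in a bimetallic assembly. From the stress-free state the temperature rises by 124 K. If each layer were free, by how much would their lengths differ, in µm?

Δα = |16.0 − 19.0|×10⁻⁶/K = 3.00×10⁻⁶/K.
ΔL_mismatch = Δα·L·ΔT = 3.00×10⁻⁶ × 47.0 mm × 124.0 K = 17.5 µm.

17.5 µm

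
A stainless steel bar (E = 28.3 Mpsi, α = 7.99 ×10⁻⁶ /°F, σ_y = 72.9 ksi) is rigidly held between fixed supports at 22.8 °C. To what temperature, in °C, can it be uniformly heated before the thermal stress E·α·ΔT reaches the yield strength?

E = 28.3 Mpsi = 195.1 GPa.
α = 7.99×10⁻⁶/°F × 9/5 = 14.4×10⁻⁶/K.
σ_y = 72.9 ksi = 502.6 MPa.
E·α·ΔT = 502.6 MPa ⇒ ΔT = 502.6 / (195.1×10³ × 14.4×10⁻⁶) = 179.1 K.
T = 22.8 + 179.1 = 201.9 °C.

202 °C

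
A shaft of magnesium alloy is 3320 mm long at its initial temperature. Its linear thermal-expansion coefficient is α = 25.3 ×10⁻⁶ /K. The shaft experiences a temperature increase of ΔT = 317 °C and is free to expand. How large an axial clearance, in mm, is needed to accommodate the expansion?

ΔL = α·L₀·ΔT = 25.3×10⁻⁶ × 3320 mm × 317.0 K = 26.6 mm.

26.6 mm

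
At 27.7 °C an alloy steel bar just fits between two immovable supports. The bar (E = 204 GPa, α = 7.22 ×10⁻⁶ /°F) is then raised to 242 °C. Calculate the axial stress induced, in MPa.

568 MPa

α = 7.22×10⁻⁶/°F × 9/5 = 13.0×10⁻⁶/K.
ΔT = 214.3 K. Constrained thermal stress σ = E·α·ΔT = 204.0×10³ MPa × 13.0×10⁻⁶ × 214.3 = 568 MPa (compressive).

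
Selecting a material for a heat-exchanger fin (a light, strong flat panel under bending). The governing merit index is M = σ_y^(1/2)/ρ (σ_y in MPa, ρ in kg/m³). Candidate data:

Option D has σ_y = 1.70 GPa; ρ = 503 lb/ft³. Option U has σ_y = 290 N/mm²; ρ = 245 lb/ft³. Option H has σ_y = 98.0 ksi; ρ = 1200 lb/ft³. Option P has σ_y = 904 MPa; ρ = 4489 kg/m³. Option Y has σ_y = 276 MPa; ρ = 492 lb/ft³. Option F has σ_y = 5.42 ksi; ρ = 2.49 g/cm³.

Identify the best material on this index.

option P

Convert each candidate to consistent units, then evaluate M:
  option D: σ_y = 1700 MPa, ρ = 8057 kg/m³
  option U: σ_y = 290.0 MPa, ρ = 3925 kg/m³
  option H: σ_y = 675.7 MPa, ρ = 19220 kg/m³
  option P: σ_y = 904.0 MPa, ρ = 4489 kg/m³
  option Y: σ_y = 276.0 MPa, ρ = 7881 kg/m³
  option F: σ_y = 37.37 MPa, ρ = 2490 kg/m³
  option P: M = 6.70×10⁻³
  option D: M = 5.12×10⁻³
  option U: M = 4.34×10⁻³
  option F: M = 2.46×10⁻³
  option Y: M = 2.11×10⁻³
  option H: M = 1.35×10⁻³
Highest index: option P.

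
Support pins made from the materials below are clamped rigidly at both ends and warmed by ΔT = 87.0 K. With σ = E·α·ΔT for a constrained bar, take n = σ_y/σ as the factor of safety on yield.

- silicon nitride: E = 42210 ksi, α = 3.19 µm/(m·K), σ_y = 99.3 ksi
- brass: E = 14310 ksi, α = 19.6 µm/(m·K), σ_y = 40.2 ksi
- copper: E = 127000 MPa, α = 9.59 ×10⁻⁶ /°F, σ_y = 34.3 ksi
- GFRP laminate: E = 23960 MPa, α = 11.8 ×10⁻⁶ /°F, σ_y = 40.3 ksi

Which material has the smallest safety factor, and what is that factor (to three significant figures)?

Converting E to GPa, α to ×10⁻⁶/K, σ_y to MPa, then σ and n for each:
  silicon nitride: E = 291.0, α = 3.19, σ_y = 684.6 → σ = 80.8 MPa, n = 8.48
  brass: E = 98.66, α = 19.6, σ_y = 277.2 → σ = 168 MPa, n = 1.65
  copper: E = 127.0, α = 17.3, σ_y = 236.5 → σ = 191 MPa, n = 1.24
  GFRP laminate: E = 23.96, α = 21.2, σ_y = 277.9 → σ = 44.3 MPa, n = 6.28
The minimum is copper at n = 1.24.

copper, n = 1.24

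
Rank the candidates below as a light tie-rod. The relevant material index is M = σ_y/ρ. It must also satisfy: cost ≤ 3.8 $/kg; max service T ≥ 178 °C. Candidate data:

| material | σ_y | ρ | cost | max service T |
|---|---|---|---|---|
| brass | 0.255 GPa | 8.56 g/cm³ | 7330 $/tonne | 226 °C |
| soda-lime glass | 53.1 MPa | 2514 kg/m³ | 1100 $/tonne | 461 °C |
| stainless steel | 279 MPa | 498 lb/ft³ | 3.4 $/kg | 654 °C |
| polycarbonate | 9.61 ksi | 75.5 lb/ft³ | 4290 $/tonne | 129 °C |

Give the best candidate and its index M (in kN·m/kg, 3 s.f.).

stainless steel, M = 35.0 kN·m/kg

Screen on constraints: cost ≤ 3.8 $/kg; max service T ≥ 178 °C. Survivors: soda-lime glass, stainless steel.
Convert each candidate to consistent units, then evaluate M:
  soda-lime glass: σ_y = 53.10 MPa, ρ = 2514 kg/m³
  stainless steel: σ_y = 279.0 MPa, ρ = 7977 kg/m³
  stainless steel: M = 35.0 kN·m/kg
  soda-lime glass: M = 21.1 kN·m/kg
The maximum is for stainless steel.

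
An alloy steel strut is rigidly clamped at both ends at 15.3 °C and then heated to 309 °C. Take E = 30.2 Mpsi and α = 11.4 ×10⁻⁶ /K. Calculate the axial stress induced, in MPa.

E = 30.2 Mpsi = 208.2 GPa.
ΔT = 293.7 K. Constrained thermal stress σ = E·α·ΔT = 208.2×10³ MPa × 11.4×10⁻⁶ × 293.7 = 697 MPa (compressive).

697 MPa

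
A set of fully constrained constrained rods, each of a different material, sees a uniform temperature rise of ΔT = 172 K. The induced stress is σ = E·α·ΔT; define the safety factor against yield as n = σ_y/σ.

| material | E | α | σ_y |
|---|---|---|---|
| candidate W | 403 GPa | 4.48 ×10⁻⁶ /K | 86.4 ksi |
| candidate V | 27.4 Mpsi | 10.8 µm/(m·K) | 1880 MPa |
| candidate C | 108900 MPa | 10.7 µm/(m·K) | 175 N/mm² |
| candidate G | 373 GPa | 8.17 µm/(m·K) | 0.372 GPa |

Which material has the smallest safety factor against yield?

candidate G

With everything in SI (GPa, ×10⁻⁶/K, MPa):
  candidate W: E = 403.0, α = 4.48, σ_y = 595.7 → σ = 311 MPa, n = 1.92
  candidate V: E = 188.9, α = 10.8, σ_y = 1880 → σ = 351 MPa, n = 5.36
  candidate C: E = 108.9, α = 10.7, σ_y = 175.0 → σ = 200 MPa, n = 0.873
  candidate G: E = 373.0, α = 8.17, σ_y = 372.0 → σ = 524 MPa, n = 0.710
Candidate G has the lowest safety factor, n = 0.710.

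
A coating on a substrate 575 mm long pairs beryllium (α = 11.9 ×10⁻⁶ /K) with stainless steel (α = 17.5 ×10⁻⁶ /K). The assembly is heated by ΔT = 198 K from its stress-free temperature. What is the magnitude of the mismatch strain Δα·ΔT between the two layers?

1.11×10⁻³

Δα = |11.9 − 17.5|×10⁻⁶/K = 5.60×10⁻⁶/K.
Mismatch strain = Δα·ΔT = 5.60×10⁻⁶ × 198.0 = 1.11×10⁻³.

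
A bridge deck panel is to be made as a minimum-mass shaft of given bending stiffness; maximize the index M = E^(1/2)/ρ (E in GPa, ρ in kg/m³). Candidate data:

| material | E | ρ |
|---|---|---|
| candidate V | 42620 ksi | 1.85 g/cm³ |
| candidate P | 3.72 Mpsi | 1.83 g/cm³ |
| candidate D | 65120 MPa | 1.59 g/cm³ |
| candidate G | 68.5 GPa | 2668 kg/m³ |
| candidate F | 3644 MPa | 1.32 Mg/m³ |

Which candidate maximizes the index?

Putting every candidate on a common basis:
  candidate V: E = 293.9 GPa, ρ = 1850 kg/m³
  candidate P: E = 25.65 GPa, ρ = 1830 kg/m³
  candidate D: E = 65.12 GPa, ρ = 1590 kg/m³
  candidate G: E = 68.50 GPa, ρ = 2668 kg/m³
  candidate F: E = 3.644 GPa, ρ = 1320 kg/m³
  candidate V: M = 9.27×10⁻³
  candidate D: M = 5.08×10⁻³
  candidate G: M = 3.10×10⁻³
  candidate P: M = 2.77×10⁻³
  candidate F: M = 1.45×10⁻³
Highest index: candidate V.

candidate V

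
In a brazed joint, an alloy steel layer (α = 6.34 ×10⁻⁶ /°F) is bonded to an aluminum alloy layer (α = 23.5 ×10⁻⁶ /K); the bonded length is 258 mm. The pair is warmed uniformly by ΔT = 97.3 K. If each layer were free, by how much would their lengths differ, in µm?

303 µm

alloy steel: α = 6.34×10⁻⁶/°F × 9/5 = 11.4×10⁻⁶/K.
Δα = |11.4 − 23.5|×10⁻⁶/K = 12.1×10⁻⁶/K.
ΔL_mismatch = Δα·L·ΔT = 12.1×10⁻⁶ × 258.0 mm × 97.3 K = 303 µm.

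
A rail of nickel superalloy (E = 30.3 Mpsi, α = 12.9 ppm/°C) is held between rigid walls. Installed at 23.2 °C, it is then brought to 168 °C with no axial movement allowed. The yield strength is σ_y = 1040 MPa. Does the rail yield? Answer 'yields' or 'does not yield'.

E = 30.3 Mpsi = 208.9 GPa.
ΔT = 144.8 K. Constrained thermal stress σ = E·α·ΔT = 208.9×10³ MPa × 12.9×10⁻⁶ × 144.8 = 390 MPa (compressive).
Compare to σ_y = 1040 MPa: σ < σ_y, so it does not yield.

does not yield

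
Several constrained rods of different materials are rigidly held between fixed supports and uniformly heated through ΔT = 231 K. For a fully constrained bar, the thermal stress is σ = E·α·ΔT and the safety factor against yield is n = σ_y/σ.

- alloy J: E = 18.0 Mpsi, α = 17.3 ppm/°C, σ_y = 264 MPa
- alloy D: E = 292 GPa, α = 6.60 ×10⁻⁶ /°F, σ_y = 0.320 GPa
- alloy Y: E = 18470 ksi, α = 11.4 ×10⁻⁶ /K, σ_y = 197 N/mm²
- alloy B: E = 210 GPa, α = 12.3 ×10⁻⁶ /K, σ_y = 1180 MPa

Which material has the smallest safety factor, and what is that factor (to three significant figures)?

With everything in SI (GPa, ×10⁻⁶/K, MPa):
  alloy J: E = 124.1, α = 17.3, σ_y = 264.0 → σ = 496 MPa, n = 0.532
  alloy D: E = 292.0, α = 11.9, σ_y = 320.0 → σ = 801 MPa, n = 0.399
  alloy Y: E = 127.3, α = 11.4, σ_y = 197.0 → σ = 335 MPa, n = 0.587
  alloy B: E = 210.0, α = 12.3, σ_y = 1180 → σ = 597 MPa, n = 1.98
Alloy D has the lowest safety factor, n = 0.399.

alloy D, n = 0.399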